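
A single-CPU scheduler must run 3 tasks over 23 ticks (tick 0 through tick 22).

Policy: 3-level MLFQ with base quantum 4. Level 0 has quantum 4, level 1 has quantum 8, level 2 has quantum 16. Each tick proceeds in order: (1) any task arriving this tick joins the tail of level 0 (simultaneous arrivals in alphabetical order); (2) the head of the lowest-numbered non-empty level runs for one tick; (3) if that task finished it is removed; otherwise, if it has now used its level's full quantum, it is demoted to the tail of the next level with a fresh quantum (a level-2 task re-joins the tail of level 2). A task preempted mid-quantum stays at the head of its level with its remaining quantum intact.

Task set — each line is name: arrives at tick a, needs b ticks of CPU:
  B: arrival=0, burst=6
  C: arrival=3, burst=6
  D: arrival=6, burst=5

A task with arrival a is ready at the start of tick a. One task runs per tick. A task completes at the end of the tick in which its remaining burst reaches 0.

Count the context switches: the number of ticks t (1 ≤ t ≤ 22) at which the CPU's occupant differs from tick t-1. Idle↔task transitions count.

context switches = 6

t=0: L0/L1/L2 = B/-/- → run B
t=1: L0/L1/L2 = B/-/- → run B
t=2: L0/L1/L2 = B/-/- → run B
t=3: L0/L1/L2 = BC/-/- → run B
t=4: L0/L1/L2 = C/B/- → run C
t=5: L0/L1/L2 = C/B/- → run C
t=6: L0/L1/L2 = CD/B/- → run C
t=7: L0/L1/L2 = CD/B/- → run C
t=8: L0/L1/L2 = D/BC/- → run D
t=9: L0/L1/L2 = D/BC/- → run D
t=10: L0/L1/L2 = D/BC/- → run D
t=11: L0/L1/L2 = D/BC/- → run D
t=12: L0/L1/L2 = -/BCD/- → run B
t=13: L0/L1/L2 = -/BCD/- → run B
t=14: L0/L1/L2 = -/CD/- → run C
t=15: L0/L1/L2 = -/CD/- → run C
t=16: L0/L1/L2 = -/D/- → run D
t=17: (idle)
t=18: (idle)
t=19: (idle)
t=20: (idle)
t=21: (idle)
t=22: (idle)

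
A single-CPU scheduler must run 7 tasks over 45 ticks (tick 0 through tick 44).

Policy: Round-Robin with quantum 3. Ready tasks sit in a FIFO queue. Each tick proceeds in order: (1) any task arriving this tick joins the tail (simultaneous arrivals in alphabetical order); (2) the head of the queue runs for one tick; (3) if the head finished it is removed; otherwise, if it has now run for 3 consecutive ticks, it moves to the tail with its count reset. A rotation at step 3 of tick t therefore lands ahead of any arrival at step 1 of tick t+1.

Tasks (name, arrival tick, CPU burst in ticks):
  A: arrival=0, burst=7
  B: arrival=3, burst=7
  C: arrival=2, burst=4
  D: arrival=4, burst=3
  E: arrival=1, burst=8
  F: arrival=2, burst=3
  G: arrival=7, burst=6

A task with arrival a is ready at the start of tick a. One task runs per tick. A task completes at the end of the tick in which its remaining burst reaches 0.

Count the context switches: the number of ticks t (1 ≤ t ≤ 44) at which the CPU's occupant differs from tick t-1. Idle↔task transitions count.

t=0: queue=[A] q_used=0 → run A
t=1: queue=[A,E] q_used=1 → run A
t=2: queue=[A,E,C,F] q_used=2 → run A
t=3: queue=[E,C,F,A,B] q_used=0 → run E
t=4: queue=[E,C,F,A,B,D] q_used=1 → run E
t=5: queue=[E,C,F,A,B,D] q_used=2 → run E
t=6: queue=[C,F,A,B,D,E] q_used=0 → run C
t=7: queue=[C,F,A,B,D,E,G] q_used=1 → run C
t=8: queue=[C,F,A,B,D,E,G] q_used=2 → run C
t=9: queue=[F,A,B,D,E,G,C] q_used=0 → run F
t=10: queue=[F,A,B,D,E,G,C] q_used=1 → run F
t=11: queue=[F,A,B,D,E,G,C] q_used=2 → run F
t=12: queue=[A,B,D,E,G,C] q_used=0 → run A
t=13: queue=[A,B,D,E,G,C] q_used=1 → run A
t=14: queue=[A,B,D,E,G,C] q_used=2 → run A
t=15: queue=[B,D,E,G,C,A] q_used=0 → run B
t=16: queue=[B,D,E,G,C,A] q_used=1 → run B
t=17: queue=[B,D,E,G,C,A] q_used=2 → run B
t=18: queue=[D,E,G,C,A,B] q_used=0 → run D
t=19: queue=[D,E,G,C,A,B] q_used=1 → run D
t=20: queue=[D,E,G,C,A,B] q_used=2 → run D
t=21: queue=[E,G,C,A,B] q_used=0 → run E
t=22: queue=[E,G,C,A,B] q_used=1 → run E
t=23: queue=[E,G,C,A,B] q_used=2 → run E
t=24: queue=[G,C,A,B,E] q_used=0 → run G
t=25: queue=[G,C,A,B,E] q_used=1 → run G
t=26: queue=[G,C,A,B,E] q_used=2 → run G
t=27: queue=[C,A,B,E,G] q_used=0 → run C
t=28: queue=[A,B,E,G] q_used=0 → run A
t=29: queue=[B,E,G] q_used=0 → run B
t=30: queue=[B,E,G] q_used=1 → run B
t=31: queue=[B,E,G] q_used=2 → run B
t=32: queue=[E,G,B] q_used=0 → run E
t=33: queue=[E,G,B] q_used=1 → run E
t=34: queue=[G,B] q_used=0 → run G
t=35: queue=[G,B] q_used=1 → run G
t=36: queue=[G,B] q_used=2 → run G
t=37: queue=[B] q_used=0 → run B
t=38: (idle)
t=39: (idle)
t=40: (idle)
t=41: (idle)
t=42: (idle)
t=43: (idle)
t=44: (idle)

context switches = 15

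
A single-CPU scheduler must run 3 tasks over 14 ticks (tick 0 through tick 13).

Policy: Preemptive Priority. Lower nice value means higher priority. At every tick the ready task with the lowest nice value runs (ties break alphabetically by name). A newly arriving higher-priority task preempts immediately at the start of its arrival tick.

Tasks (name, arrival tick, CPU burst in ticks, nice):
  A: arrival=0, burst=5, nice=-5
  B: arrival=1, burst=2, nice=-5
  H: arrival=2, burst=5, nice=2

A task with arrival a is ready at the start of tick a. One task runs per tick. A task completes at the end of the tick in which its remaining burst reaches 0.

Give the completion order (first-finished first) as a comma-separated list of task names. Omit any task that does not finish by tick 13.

t=0: ready={A} → run A
t=1: ready={A,B} → run A
t=2: ready={A,B,H} → run A
t=3: ready={A,B,H} → run A
t=4: ready={A,B,H} → run A
t=5: ready={B,H} → run B
t=6: ready={B,H} → run B
t=7: ready={H} → run H
t=8: ready={H} → run H
t=9: ready={H} → run H
t=10: ready={H} → run H
t=11: ready={H} → run H
t=12: (idle)
t=13: (idle)

completion order = A, B, H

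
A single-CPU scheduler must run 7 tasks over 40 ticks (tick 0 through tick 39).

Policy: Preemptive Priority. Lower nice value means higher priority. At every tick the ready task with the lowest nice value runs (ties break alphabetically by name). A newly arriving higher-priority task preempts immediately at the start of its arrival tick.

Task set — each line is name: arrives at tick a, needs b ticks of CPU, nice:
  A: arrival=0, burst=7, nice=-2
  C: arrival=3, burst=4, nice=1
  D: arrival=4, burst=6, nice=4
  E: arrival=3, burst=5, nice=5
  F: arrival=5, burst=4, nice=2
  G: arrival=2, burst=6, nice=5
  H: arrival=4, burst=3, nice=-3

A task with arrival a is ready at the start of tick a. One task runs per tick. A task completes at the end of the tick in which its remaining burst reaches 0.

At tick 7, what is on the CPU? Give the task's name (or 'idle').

t=0: ready={A} → run A
t=1: ready={A} → run A
t=2: ready={A,G} → run A
t=3: ready={A,C,E,G} → run A
t=4: ready={A,C,D,E,G,H} → run H
t=5: ready={A,C,D,E,F,G,H} → run H
t=6: ready={A,C,D,E,F,G,H} → run H
t=7: ready={A,C,D,E,F,G} → run A
t=8: ready={A,C,D,E,F,G} → run A
t=9: ready={A,C,D,E,F,G} → run A
t=10: ready={C,D,E,F,G} → run C
t=11: ready={C,D,E,F,G} → run C
t=12: ready={C,D,E,F,G} → run C
t=13: ready={C,D,E,F,G} → run C
t=14: ready={D,E,F,G} → run F
t=15: ready={D,E,F,G} → run F
t=16: ready={D,E,F,G} → run F
t=17: ready={D,E,F,G} → run F
t=18: ready={D,E,G} → run D
t=19: ready={D,E,G} → run D
t=20: ready={D,E,G} → run D
t=21: ready={D,E,G} → run D
t=22: ready={D,E,G} → run D
t=23: ready={D,E,G} → run D
t=24: ready={E,G} → run E
t=25: ready={E,G} → run E
t=26: ready={E,G} → run E
t=27: ready={E,G} → run E
t=28: ready={E,G} → run E
t=29: ready={G} → run G
t=30: ready={G} → run G
t=31: ready={G} → run G
t=32: ready={G} → run G
t=33: ready={G} → run G
t=34: ready={G} → run G
t=35: (idle)
t=36: (idle)
t=37: (idle)
t=38: (idle)
t=39: (idle)

running at tick 7 = A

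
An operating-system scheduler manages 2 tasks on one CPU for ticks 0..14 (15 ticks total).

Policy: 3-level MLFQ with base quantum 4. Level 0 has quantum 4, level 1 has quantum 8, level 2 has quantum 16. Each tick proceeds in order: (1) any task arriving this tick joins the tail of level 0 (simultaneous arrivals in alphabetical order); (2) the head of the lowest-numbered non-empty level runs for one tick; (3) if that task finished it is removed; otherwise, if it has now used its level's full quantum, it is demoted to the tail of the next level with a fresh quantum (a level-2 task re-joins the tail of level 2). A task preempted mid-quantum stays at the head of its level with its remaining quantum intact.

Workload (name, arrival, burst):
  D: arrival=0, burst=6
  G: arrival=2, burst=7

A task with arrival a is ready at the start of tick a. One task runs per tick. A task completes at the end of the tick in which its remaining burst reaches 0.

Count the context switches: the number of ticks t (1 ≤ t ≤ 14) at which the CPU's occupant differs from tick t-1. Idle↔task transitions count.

context switches = 4

t=0: L0/L1/L2 = D/-/- → run D
t=1: L0/L1/L2 = D/-/- → run D
t=2: L0/L1/L2 = DG/-/- → run D
t=3: L0/L1/L2 = DG/-/- → run D
t=4: L0/L1/L2 = G/D/- → run G
t=5: L0/L1/L2 = G/D/- → run G
t=6: L0/L1/L2 = G/D/- → run G
t=7: L0/L1/L2 = G/D/- → run G
t=8: L0/L1/L2 = -/DG/- → run D
t=9: L0/L1/L2 = -/DG/- → run D
t=10: L0/L1/L2 = -/G/- → run G
t=11: L0/L1/L2 = -/G/- → run G
t=12: L0/L1/L2 = -/G/- → run G
t=13: (idle)
t=14: (idle)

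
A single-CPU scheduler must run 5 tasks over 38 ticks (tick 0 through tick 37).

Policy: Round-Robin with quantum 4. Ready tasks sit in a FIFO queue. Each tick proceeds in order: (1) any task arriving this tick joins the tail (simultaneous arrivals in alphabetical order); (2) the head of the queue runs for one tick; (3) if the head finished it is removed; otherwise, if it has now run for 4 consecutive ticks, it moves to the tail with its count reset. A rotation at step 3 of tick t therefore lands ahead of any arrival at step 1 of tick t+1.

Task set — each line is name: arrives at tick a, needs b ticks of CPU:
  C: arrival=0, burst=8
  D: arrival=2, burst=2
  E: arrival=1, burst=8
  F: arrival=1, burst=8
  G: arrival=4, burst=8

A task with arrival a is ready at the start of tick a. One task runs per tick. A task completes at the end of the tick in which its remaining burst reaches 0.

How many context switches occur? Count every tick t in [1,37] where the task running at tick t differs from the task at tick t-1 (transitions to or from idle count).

t=0: queue=[C] q_used=0 → run C
t=1: queue=[C,E,F] q_used=1 → run C
t=2: queue=[C,E,F,D] q_used=2 → run C
t=3: queue=[C,E,F,D] q_used=3 → run C
t=4: queue=[E,F,D,C,G] q_used=0 → run E
t=5: queue=[E,F,D,C,G] q_used=1 → run E
t=6: queue=[E,F,D,C,G] q_used=2 → run E
t=7: queue=[E,F,D,C,G] q_used=3 → run E
t=8: queue=[F,D,C,G,E] q_used=0 → run F
t=9: queue=[F,D,C,G,E] q_used=1 → run F
t=10: queue=[F,D,C,G,E] q_used=2 → run F
t=11: queue=[F,D,C,G,E] q_used=3 → run F
t=12: queue=[D,C,G,E,F] q_used=0 → run D
t=13: queue=[D,C,G,E,F] q_used=1 → run D
t=14: queue=[C,G,E,F] q_used=0 → run C
t=15: queue=[C,G,E,F] q_used=1 → run C
t=16: queue=[C,G,E,F] q_used=2 → run C
t=17: queue=[C,G,E,F] q_used=3 → run C
t=18: queue=[G,E,F] q_used=0 → run G
t=19: queue=[G,E,F] q_used=1 → run G
t=20: queue=[G,E,F] q_used=2 → run G
t=21: queue=[G,E,F] q_used=3 → run G
t=22: queue=[E,F,G] q_used=0 → run E
t=23: queue=[E,F,G] q_used=1 → run E
t=24: queue=[E,F,G] q_used=2 → run E
t=25: queue=[E,F,G] q_used=3 → run E
t=26: queue=[F,G] q_used=0 → run F
t=27: queue=[F,G] q_used=1 → run F
t=28: queue=[F,G] q_used=2 → run F
t=29: queue=[F,G] q_used=3 → run F
t=30: queue=[G] q_used=0 → run G
t=31: queue=[G] q_used=1 → run G
t=32: queue=[G] q_used=2 → run G
t=33: queue=[G] q_used=3 → run G
t=34: (idle)
t=35: (idle)
t=36: (idle)
t=37: (idle)

context switches = 9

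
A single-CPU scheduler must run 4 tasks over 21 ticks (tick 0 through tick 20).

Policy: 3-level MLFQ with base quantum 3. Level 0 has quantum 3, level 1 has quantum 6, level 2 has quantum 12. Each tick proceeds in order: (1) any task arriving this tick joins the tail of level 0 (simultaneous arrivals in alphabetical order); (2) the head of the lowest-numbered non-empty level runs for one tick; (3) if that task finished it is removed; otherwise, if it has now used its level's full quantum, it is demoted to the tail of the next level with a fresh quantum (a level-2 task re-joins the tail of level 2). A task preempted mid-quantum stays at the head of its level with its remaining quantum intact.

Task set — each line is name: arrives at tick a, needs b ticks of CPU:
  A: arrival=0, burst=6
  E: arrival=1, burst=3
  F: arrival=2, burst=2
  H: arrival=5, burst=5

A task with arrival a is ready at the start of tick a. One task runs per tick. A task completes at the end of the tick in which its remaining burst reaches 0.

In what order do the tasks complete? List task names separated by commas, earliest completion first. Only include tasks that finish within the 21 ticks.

t=0: L0/L1/L2 = A/-/- → run A
t=1: L0/L1/L2 = AE/-/- → run A
t=2: L0/L1/L2 = AEF/-/- → run A
t=3: L0/L1/L2 = EF/A/- → run E
t=4: L0/L1/L2 = EF/A/- → run E
t=5: L0/L1/L2 = EFH/A/- → run E
t=6: L0/L1/L2 = FH/A/- → run F
t=7: L0/L1/L2 = FH/A/- → run F
t=8: L0/L1/L2 = H/A/- → run H
t=9: L0/L1/L2 = H/A/- → run H
t=10: L0/L1/L2 = H/A/- → run H
t=11: L0/L1/L2 = -/AH/- → run A
t=12: L0/L1/L2 = -/AH/- → run A
t=13: L0/L1/L2 = -/AH/- → run A
t=14: L0/L1/L2 = -/H/- → run H
t=15: L0/L1/L2 = -/H/- → run H
t=16: (idle)
t=17: (idle)
t=18: (idle)
t=19: (idle)
t=20: (idle)

completion order = E, F, A, H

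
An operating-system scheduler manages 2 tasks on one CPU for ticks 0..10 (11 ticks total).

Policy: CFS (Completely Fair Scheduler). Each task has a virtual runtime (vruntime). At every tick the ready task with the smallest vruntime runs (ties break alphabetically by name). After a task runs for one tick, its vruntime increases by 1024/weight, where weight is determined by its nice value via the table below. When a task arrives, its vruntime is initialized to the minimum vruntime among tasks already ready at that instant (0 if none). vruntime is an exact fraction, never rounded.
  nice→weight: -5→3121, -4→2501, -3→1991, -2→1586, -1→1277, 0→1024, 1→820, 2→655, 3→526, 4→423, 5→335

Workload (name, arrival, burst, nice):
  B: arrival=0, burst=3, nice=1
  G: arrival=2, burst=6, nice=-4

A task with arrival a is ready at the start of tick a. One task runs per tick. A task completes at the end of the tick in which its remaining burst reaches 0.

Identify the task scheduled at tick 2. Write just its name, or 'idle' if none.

running at tick 2 = B

t=0: vr[B=0] → run B
t=1: vr[B=256/205] → run B
t=2: vr[B=512/205 G=512/205] → run B
t=3: vr[G=512/205] → run G
t=4: vr[G=36352/12505] → run G
t=5: vr[G=41472/12505] → run G
t=6: vr[G=46592/12505] → run G
t=7: vr[G=51712/12505] → run G
t=8: vr[G=56832/12505] → run G
t=9: (idle)
t=10: (idle)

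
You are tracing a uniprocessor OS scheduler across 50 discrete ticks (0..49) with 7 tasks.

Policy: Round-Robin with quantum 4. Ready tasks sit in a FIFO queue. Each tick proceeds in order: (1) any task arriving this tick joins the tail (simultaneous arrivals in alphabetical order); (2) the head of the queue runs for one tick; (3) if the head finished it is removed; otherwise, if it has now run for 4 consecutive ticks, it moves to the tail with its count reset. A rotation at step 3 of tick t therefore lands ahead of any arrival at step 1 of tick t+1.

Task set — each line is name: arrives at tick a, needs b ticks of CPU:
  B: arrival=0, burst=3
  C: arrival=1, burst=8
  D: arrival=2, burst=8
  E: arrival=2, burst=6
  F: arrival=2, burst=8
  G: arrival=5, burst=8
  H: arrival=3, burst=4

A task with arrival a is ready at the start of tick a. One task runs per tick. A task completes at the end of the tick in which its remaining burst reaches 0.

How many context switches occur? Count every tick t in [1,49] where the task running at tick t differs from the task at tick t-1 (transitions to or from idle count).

context switches = 12

t=0: queue=[B] q_used=0 → run B
t=1: queue=[B,C] q_used=1 → run B
t=2: queue=[B,C,D,E,F] q_used=2 → run B
t=3: queue=[C,D,E,F,H] q_used=0 → run C
t=4: queue=[C,D,E,F,H] q_used=1 → run C
t=5: queue=[C,D,E,F,H,G] q_used=2 → run C
t=6: queue=[C,D,E,F,H,G] q_used=3 → run C
t=7: queue=[D,E,F,H,G,C] q_used=0 → run D
t=8: queue=[D,E,F,H,G,C] q_used=1 → run D
t=9: queue=[D,E,F,H,G,C] q_used=2 → run D
t=10: queue=[D,E,F,H,G,C] q_used=3 → run D
t=11: queue=[E,F,H,G,C,D] q_used=0 → run E
t=12: queue=[E,F,H,G,C,D] q_used=1 → run E
t=13: queue=[E,F,H,G,C,D] q_used=2 → run E
t=14: queue=[E,F,H,G,C,D] q_used=3 → run E
t=15: queue=[F,H,G,C,D,E] q_used=0 → run F
t=16: queue=[F,H,G,C,D,E] q_used=1 → run F
t=17: queue=[F,H,G,C,D,E] q_used=2 → run F
t=18: queue=[F,H,G,C,D,E] q_used=3 → run F
t=19: queue=[H,G,C,D,E,F] q_used=0 → run H
t=20: queue=[H,G,C,D,E,F] q_used=1 → run H
t=21: queue=[H,G,C,D,E,F] q_used=2 → run H
t=22: queue=[H,G,C,D,E,F] q_used=3 → run H
t=23: queue=[G,C,D,E,F] q_used=0 → run G
t=24: queue=[G,C,D,E,F] q_used=1 → run G
t=25: queue=[G,C,D,E,F] q_used=2 → run G
t=26: queue=[G,C,D,E,F] q_used=3 → run G
t=27: queue=[C,D,E,F,G] q_used=0 → run C
t=28: queue=[C,D,E,F,G] q_used=1 → run C
t=29: queue=[C,D,E,F,G] q_used=2 → run C
t=30: queue=[C,D,E,F,G] q_used=3 → run C
t=31: queue=[D,E,F,G] q_used=0 → run D
t=32: queue=[D,E,F,G] q_used=1 → run D
t=33: queue=[D,E,F,G] q_used=2 → run D
t=34: queue=[D,E,F,G] q_used=3 → run D
t=35: queue=[E,F,G] q_used=0 → run E
t=36: queue=[E,F,G] q_used=1 → run E
t=37: queue=[F,G] q_used=0 → run F
t=38: queue=[F,G] q_used=1 → run F
t=39: queue=[F,G] q_used=2 → run F
t=40: queue=[F,G] q_used=3 → run F
t=41: queue=[G] q_used=0 → run G
t=42: queue=[G] q_used=1 → run G
t=43: queue=[G] q_used=2 → run G
t=44: queue=[G] q_used=3 → run G
t=45: (idle)
t=46: (idle)
t=47: (idle)
t=48: (idle)
t=49: (idle)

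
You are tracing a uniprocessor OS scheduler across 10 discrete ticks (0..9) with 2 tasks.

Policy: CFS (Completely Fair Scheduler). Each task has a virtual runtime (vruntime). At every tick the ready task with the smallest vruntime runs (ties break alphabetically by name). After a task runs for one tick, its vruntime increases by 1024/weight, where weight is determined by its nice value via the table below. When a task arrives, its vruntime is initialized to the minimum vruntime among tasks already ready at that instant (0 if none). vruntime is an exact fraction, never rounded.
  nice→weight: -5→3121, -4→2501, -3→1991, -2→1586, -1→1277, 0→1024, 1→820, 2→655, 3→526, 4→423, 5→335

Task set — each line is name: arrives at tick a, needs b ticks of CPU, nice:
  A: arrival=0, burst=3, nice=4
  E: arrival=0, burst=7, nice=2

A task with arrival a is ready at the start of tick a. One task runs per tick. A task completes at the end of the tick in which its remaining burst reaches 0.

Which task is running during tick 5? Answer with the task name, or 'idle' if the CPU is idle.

t=0: vr[A=0 E=0] → run A
t=1: vr[A=1024/423 E=0] → run E
t=2: vr[A=1024/423 E=1024/655] → run E
t=3: vr[A=1024/423 E=2048/655] → run A
t=4: vr[A=2048/423 E=2048/655] → run E
t=5: vr[A=2048/423 E=3072/655] → run E
t=6: vr[A=2048/423 E=4096/655] → run A
t=7: vr[E=4096/655] → run E
t=8: vr[E=1024/131] → run E
t=9: vr[E=6144/655] → run E

running at tick 5 = E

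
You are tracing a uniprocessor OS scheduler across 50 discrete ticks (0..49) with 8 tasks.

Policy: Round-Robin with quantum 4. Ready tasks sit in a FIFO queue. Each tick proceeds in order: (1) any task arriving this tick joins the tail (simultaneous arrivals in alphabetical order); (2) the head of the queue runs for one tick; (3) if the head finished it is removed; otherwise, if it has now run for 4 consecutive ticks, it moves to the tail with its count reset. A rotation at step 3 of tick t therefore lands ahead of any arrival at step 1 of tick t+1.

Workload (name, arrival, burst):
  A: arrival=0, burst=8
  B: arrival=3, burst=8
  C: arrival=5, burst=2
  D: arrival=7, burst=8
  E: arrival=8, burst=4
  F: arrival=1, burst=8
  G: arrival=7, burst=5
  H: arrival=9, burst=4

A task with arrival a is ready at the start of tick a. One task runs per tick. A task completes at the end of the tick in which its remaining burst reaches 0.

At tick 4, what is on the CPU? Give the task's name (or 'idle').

t=0: queue=[A] q_used=0 → run A
t=1: queue=[A,F] q_used=1 → run A
t=2: queue=[A,F] q_used=2 → run A
t=3: queue=[A,F,B] q_used=3 → run A
t=4: queue=[F,B,A] q_used=0 → run F
t=5: queue=[F,B,A,C] q_used=1 → run F
t=6: queue=[F,B,A,C] q_used=2 → run F
t=7: queue=[F,B,A,C,D,G] q_used=3 → run F
t=8: queue=[B,A,C,D,G,F,E] q_used=0 → run B
t=9: queue=[B,A,C,D,G,F,E,H] q_used=1 → run B
t=10: queue=[B,A,C,D,G,F,E,H] q_used=2 → run B
t=11: queue=[B,A,C,D,G,F,E,H] q_used=3 → run B
t=12: queue=[A,C,D,G,F,E,H,B] q_used=0 → run A
t=13: queue=[A,C,D,G,F,E,H,B] q_used=1 → run A
t=14: queue=[A,C,D,G,F,E,H,B] q_used=2 → run A
t=15: queue=[A,C,D,G,F,E,H,B] q_used=3 → run A
t=16: queue=[C,D,G,F,E,H,B] q_used=0 → run C
t=17: queue=[C,D,G,F,E,H,B] q_used=1 → run C
t=18: queue=[D,G,F,E,H,B] q_used=0 → run D
t=19: queue=[D,G,F,E,H,B] q_used=1 → run D
t=20: queue=[D,G,F,E,H,B] q_used=2 → run D
t=21: queue=[D,G,F,E,H,B] q_used=3 → run D
t=22: queue=[G,F,E,H,B,D] q_used=0 → run G
t=23: queue=[G,F,E,H,B,D] q_used=1 → run G
t=24: queue=[G,F,E,H,B,D] q_used=2 → run G
t=25: queue=[G,F,E,H,B,D] q_used=3 → run G
t=26: queue=[F,E,H,B,D,G] q_used=0 → run F
t=27: queue=[F,E,H,B,D,G] q_used=1 → run F
t=28: queue=[F,E,H,B,D,G] q_used=2 → run F
t=29: queue=[F,E,H,B,D,G] q_used=3 → run F
t=30: queue=[E,H,B,D,G] q_used=0 → run E
t=31: queue=[E,H,B,D,G] q_used=1 → run E
t=32: queue=[E,H,B,D,G] q_used=2 → run E
t=33: queue=[E,H,B,D,G] q_used=3 → run E
t=34: queue=[H,B,D,G] q_used=0 → run H
t=35: queue=[H,B,D,G] q_used=1 → run H
t=36: queue=[H,B,D,G] q_used=2 → run H
t=37: queue=[H,B,D,G] q_used=3 → run H
t=38: queue=[B,D,G] q_used=0 → run B
t=39: queue=[B,D,G] q_used=1 → run B
t=40: queue=[B,D,G] q_used=2 → run B
t=41: queue=[B,D,G] q_used=3 → run B
t=42: queue=[D,G] q_used=0 → run D
t=43: queue=[D,G] q_used=1 → run D
t=44: queue=[D,G] q_used=2 → run D
t=45: queue=[D,G] q_used=3 → run D
t=46: queue=[G] q_used=0 → run G
t=47: (idle)
t=48: (idle)
t=49: (idle)

running at tick 4 = F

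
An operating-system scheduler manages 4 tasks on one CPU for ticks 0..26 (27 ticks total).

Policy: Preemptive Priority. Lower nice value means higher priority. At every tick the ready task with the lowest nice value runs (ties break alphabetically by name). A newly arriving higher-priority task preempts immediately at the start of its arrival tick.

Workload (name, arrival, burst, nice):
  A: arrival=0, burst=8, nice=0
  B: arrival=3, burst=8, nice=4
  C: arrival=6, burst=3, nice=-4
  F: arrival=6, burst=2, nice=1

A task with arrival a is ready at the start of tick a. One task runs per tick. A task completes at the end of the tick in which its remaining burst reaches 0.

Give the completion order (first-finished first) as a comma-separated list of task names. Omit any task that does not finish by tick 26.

completion order = C, A, F, B

t=0: ready={A} → run A
t=1: ready={A} → run A
t=2: ready={A} → run A
t=3: ready={A,B} → run A
t=4: ready={A,B} → run A
t=5: ready={A,B} → run A
t=6: ready={A,B,C,F} → run C
t=7: ready={A,B,C,F} → run C
t=8: ready={A,B,C,F} → run C
t=9: ready={A,B,F} → run A
t=10: ready={A,B,F} → run A
t=11: ready={B,F} → run F
t=12: ready={B,F} → run F
t=13: ready={B} → run B
t=14: ready={B} → run B
t=15: ready={B} → run B
t=16: ready={B} → run B
t=17: ready={B} → run B
t=18: ready={B} → run B
t=19: ready={B} → run B
t=20: ready={B} → run B
t=21: (idle)
t=22: (idle)
t=23: (idle)
t=24: (idle)
t=25: (idle)
t=26: (idle)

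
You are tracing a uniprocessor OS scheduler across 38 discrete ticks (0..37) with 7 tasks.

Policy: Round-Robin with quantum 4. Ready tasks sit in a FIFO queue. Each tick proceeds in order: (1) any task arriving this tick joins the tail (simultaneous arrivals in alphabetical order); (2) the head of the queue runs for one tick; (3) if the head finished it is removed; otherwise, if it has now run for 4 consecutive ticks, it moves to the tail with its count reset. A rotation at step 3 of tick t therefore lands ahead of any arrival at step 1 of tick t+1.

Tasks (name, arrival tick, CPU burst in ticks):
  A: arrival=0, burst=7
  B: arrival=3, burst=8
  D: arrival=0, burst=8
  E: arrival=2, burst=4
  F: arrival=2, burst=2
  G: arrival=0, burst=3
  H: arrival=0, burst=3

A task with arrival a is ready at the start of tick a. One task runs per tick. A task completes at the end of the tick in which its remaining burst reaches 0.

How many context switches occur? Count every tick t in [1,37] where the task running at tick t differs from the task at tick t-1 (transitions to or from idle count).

t=0: queue=[A,D,G,H] q_used=0 → run A
t=1: queue=[A,D,G,H] q_used=1 → run A
t=2: queue=[A,D,G,H,E,F] q_used=2 → run A
t=3: queue=[A,D,G,H,E,F,B] q_used=3 → run A
t=4: queue=[D,G,H,E,F,B,A] q_used=0 → run D
t=5: queue=[D,G,H,E,F,B,A] q_used=1 → run D
t=6: queue=[D,G,H,E,F,B,A] q_used=2 → run D
t=7: queue=[D,G,H,E,F,B,A] q_used=3 → run D
t=8: queue=[G,H,E,F,B,A,D] q_used=0 → run G
t=9: queue=[G,H,E,F,B,A,D] q_used=1 → run G
t=10: queue=[G,H,E,F,B,A,D] q_used=2 → run G
t=11: queue=[H,E,F,B,A,D] q_used=0 → run H
t=12: queue=[H,E,F,B,A,D] q_used=1 → run H
t=13: queue=[H,E,F,B,A,D] q_used=2 → run H
t=14: queue=[E,F,B,A,D] q_used=0 → run E
t=15: queue=[E,F,B,A,D] q_used=1 → run E
t=16: queue=[E,F,B,A,D] q_used=2 → run E
t=17: queue=[E,F,B,A,D] q_used=3 → run E
t=18: queue=[F,B,A,D] q_used=0 → run F
t=19: queue=[F,B,A,D] q_used=1 → run F
t=20: queue=[B,A,D] q_used=0 → run B
t=21: queue=[B,A,D] q_used=1 → run B
t=22: queue=[B,A,D] q_used=2 → run B
t=23: queue=[B,A,D] q_used=3 → run B
t=24: queue=[A,D,B] q_used=0 → run A
t=25: queue=[A,D,B] q_used=1 → run A
t=26: queue=[A,D,B] q_used=2 → run A
t=27: queue=[D,B] q_used=0 → run D
t=28: queue=[D,B] q_used=1 → run D
t=29: queue=[D,B] q_used=2 → run D
t=30: queue=[D,B] q_used=3 → run D
t=31: queue=[B] q_used=0 → run B
t=32: queue=[B] q_used=1 → run B
t=33: queue=[B] q_used=2 → run B
t=34: queue=[B] q_used=3 → run B
t=35: (idle)
t=36: (idle)
t=37: (idle)

context switches = 10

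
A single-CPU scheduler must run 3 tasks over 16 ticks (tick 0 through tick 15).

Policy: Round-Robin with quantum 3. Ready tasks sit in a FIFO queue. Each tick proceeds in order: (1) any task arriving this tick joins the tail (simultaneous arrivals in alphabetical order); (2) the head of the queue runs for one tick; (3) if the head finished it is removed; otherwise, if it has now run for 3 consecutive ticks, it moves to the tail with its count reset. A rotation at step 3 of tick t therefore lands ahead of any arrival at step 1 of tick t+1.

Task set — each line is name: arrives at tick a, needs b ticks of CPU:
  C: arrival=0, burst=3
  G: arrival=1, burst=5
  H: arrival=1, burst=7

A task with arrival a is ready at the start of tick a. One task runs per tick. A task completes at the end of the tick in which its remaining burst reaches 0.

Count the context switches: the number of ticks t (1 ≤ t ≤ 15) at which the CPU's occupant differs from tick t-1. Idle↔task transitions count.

context switches = 5

t=0: queue=[C] q_used=0 → run C
t=1: queue=[C,G,H] q_used=1 → run C
t=2: queue=[C,G,H] q_used=2 → run C
t=3: queue=[G,H] q_used=0 → run G
t=4: queue=[G,H] q_used=1 → run G
t=5: queue=[G,H] q_used=2 → run G
t=6: queue=[H,G] q_used=0 → run H
t=7: queue=[H,G] q_used=1 → run H
t=8: queue=[H,G] q_used=2 → run H
t=9: queue=[G,H] q_used=0 → run G
t=10: queue=[G,H] q_used=1 → run G
t=11: queue=[H] q_used=0 → run H
t=12: queue=[H] q_used=1 → run H
t=13: queue=[H] q_used=2 → run H
t=14: queue=[H] q_used=0 → run H
t=15: (idle)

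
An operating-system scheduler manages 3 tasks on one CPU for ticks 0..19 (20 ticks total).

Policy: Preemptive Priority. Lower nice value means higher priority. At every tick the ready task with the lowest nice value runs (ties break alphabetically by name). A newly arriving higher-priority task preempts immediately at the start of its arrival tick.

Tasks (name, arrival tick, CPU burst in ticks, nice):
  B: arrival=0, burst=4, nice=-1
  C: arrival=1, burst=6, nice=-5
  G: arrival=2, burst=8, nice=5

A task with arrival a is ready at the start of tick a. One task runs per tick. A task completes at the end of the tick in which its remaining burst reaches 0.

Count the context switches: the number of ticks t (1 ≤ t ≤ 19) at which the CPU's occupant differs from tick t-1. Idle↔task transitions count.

context switches = 4

t=0: ready={B} → run B
t=1: ready={B,C} → run C
t=2: ready={B,C,G} → run C
t=3: ready={B,C,G} → run C
t=4: ready={B,C,G} → run C
t=5: ready={B,C,G} → run C
t=6: ready={B,C,G} → run C
t=7: ready={B,G} → run B
t=8: ready={B,G} → run B
t=9: ready={B,G} → run B
t=10: ready={G} → run G
t=11: ready={G} → run G
t=12: ready={G} → run G
t=13: ready={G} → run G
t=14: ready={G} → run G
t=15: ready={G} → run G
t=16: ready={G} → run G
t=17: ready={G} → run G
t=18: (idle)
t=19: (idle)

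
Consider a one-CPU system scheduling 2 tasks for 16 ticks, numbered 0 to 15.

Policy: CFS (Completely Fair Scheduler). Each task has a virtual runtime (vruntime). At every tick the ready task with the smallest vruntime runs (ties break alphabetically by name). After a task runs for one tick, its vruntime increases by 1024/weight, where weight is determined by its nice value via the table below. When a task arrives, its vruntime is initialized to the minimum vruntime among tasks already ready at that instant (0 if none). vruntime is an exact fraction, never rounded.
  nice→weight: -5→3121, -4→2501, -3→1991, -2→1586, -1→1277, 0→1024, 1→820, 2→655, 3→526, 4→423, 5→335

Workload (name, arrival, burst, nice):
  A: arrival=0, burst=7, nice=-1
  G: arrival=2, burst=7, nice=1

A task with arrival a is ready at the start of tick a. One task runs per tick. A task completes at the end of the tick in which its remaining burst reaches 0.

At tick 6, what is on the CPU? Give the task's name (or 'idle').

running at tick 6 = A

t=0: vr[A=0] → run A
t=1: vr[A=1024/1277] → run A
t=2: vr[A=2048/1277 G=2048/1277] → run A
t=3: vr[A=3072/1277 G=2048/1277] → run G
t=4: vr[A=3072/1277 G=746752/261785] → run A
t=5: vr[A=4096/1277 G=746752/261785] → run G
t=6: vr[A=4096/1277 G=1073664/261785] → run A
t=7: vr[A=5120/1277 G=1073664/261785] → run A
t=8: vr[A=6144/1277 G=1073664/261785] → run G
t=9: vr[A=6144/1277 G=1400576/261785] → run A
t=10: vr[G=1400576/261785] → run G
t=11: vr[G=1727488/261785] → run G
t=12: vr[G=410880/52357] → run G
t=13: vr[G=2381312/261785] → run G
t=14: (idle)
t=15: (idle)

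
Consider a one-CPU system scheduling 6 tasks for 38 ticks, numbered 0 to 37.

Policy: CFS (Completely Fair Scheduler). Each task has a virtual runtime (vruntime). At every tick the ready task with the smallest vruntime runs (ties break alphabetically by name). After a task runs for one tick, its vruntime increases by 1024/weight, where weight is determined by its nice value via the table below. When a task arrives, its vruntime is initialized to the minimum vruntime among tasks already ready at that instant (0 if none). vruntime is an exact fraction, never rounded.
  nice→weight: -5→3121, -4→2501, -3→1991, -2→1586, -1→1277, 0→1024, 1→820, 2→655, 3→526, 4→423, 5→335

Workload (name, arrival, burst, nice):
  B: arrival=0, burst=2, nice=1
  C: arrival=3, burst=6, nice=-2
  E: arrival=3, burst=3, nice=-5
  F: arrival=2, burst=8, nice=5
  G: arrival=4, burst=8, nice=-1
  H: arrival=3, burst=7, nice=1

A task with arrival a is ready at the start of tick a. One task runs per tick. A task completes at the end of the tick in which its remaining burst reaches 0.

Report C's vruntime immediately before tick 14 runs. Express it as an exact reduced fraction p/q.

t=0: vr[B=0] → run B
t=1: vr[B=256/205] → run B
t=2: vr[F=0] → run F
t=3: vr[C=1024/335 E=1024/335 F=1024/335 H=1024/335] → run C
t=4: vr[C=983552/265655 E=1024/335 F=1024/335 G=1024/335 H=1024/335] → run E
t=5: vr[C=983552/265655 E=3538944/1045535 F=1024/335 G=1024/335 H=1024/335] → run F
t=6: vr[C=983552/265655 E=3538944/1045535 F=2048/335 G=1024/335 H=1024/335] → run G
t=7: vr[C=983552/265655 E=3538944/1045535 F=2048/335 G=1650688/427795 H=1024/335] → run H
t=8: vr[C=983552/265655 E=3538944/1045535 F=2048/335 G=1650688/427795 H=59136/13735] → run E
t=9: vr[C=983552/265655 E=3881984/1045535 F=2048/335 G=1650688/427795 H=59136/13735] → run C
t=10: vr[C=1155072/265655 E=3881984/1045535 F=2048/335 G=1650688/427795 H=59136/13735] → run E
t=11: vr[C=1155072/265655 F=2048/335 G=1650688/427795 H=59136/13735] → run G
t=12: vr[C=1155072/265655 F=2048/335 G=1993728/427795 H=59136/13735] → run H
t=13: vr[C=1155072/265655 F=2048/335 G=1993728/427795 H=76288/13735] → run C
t=14: vr[C=1326592/265655 F=2048/335 G=1993728/427795 H=76288/13735] → run G
t=15: vr[C=1326592/265655 F=2048/335 G=2336768/427795 H=76288/13735] → run C
t=16: vr[C=1498112/265655 F=2048/335 G=2336768/427795 H=76288/13735] → run G
t=17: vr[C=1498112/265655 F=2048/335 G=2679808/427795 H=76288/13735] → run H
t=18: vr[C=1498112/265655 F=2048/335 G=2679808/427795 H=18688/2747] → run C
t=19: vr[C=1669632/265655 F=2048/335 G=2679808/427795 H=18688/2747] → run F
t=20: vr[C=1669632/265655 F=3072/335 G=2679808/427795 H=18688/2747] → run G
t=21: vr[C=1669632/265655 F=3072/335 G=3022848/427795 H=18688/2747] → run C
t=22: vr[F=3072/335 G=3022848/427795 H=18688/2747] → run H
t=23: vr[F=3072/335 G=3022848/427795 H=110592/13735] → run G
t=24: vr[F=3072/335 G=3365888/427795 H=110592/13735] → run G
t=25: vr[F=3072/335 G=3708928/427795 H=110592/13735] → run H
t=26: vr[F=3072/335 G=3708928/427795 H=127744/13735] → run G
t=27: vr[F=3072/335 H=127744/13735] → run F
t=28: vr[F=4096/335 H=127744/13735] → run H
t=29: vr[F=4096/335 H=144896/13735] → run H
t=30: vr[F=4096/335] → run F
t=31: vr[F=1024/67] → run F
t=32: vr[F=6144/335] → run F
t=33: vr[F=7168/335] → run F
t=34: (idle)
t=35: (idle)
t=36: (idle)
t=37: (idle)

vruntime(C, start of tick 14) = 1326592/265655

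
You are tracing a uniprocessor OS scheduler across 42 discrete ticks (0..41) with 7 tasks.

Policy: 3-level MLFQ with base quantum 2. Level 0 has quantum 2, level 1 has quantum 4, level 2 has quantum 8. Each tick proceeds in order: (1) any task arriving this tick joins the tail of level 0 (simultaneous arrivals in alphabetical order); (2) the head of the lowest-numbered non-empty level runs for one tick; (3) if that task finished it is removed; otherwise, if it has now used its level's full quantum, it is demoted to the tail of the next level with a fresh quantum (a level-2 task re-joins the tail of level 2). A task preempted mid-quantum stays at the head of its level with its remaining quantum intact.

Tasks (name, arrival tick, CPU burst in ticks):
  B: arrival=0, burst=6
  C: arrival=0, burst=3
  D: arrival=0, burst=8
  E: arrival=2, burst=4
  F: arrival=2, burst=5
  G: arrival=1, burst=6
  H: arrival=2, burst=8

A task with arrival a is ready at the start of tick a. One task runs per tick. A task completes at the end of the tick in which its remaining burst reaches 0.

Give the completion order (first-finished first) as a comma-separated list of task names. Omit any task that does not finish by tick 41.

completion order = B, C, G, E, F, D, H

t=0: L0/L1/L2 = BCD/-/- → run B
t=1: L0/L1/L2 = BCDG/-/- → run B
t=2: L0/L1/L2 = CDGEFH/B/- → run C
t=3: L0/L1/L2 = CDGEFH/B/- → run C
t=4: L0/L1/L2 = DGEFH/BC/- → run D
t=5: L0/L1/L2 = DGEFH/BC/- → run D
t=6: L0/L1/L2 = GEFH/BCD/- → run G
t=7: L0/L1/L2 = GEFH/BCD/- → run G
t=8: L0/L1/L2 = EFH/BCDG/- → run E
t=9: L0/L1/L2 = EFH/BCDG/- → run E
t=10: L0/L1/L2 = FH/BCDGE/- → run F
t=11: L0/L1/L2 = FH/BCDGE/- → run F
t=12: L0/L1/L2 = H/BCDGEF/- → run H
t=13: L0/L1/L2 = H/BCDGEF/- → run H
t=14: L0/L1/L2 = -/BCDGEFH/- → run B
t=15: L0/L1/L2 = -/BCDGEFH/- → run B
t=16: L0/L1/L2 = -/BCDGEFH/- → run B
t=17: L0/L1/L2 = -/BCDGEFH/- → run B
t=18: L0/L1/L2 = -/CDGEFH/- → run C
t=19: L0/L1/L2 = -/DGEFH/- → run D
t=20: L0/L1/L2 = -/DGEFH/- → run D
t=21: L0/L1/L2 = -/DGEFH/- → run D
t=22: L0/L1/L2 = -/DGEFH/- → run D
t=23: L0/L1/L2 = -/GEFH/D → run G
t=24: L0/L1/L2 = -/GEFH/D → run G
t=25: L0/L1/L2 = -/GEFH/D → run G
t=26: L0/L1/L2 = -/GEFH/D → run G
t=27: L0/L1/L2 = -/EFH/D → run E
t=28: L0/L1/L2 = -/EFH/D → run E
t=29: L0/L1/L2 = -/FH/D → run F
t=30: L0/L1/L2 = -/FH/D → run F
t=31: L0/L1/L2 = -/FH/D → run F
t=32: L0/L1/L2 = -/H/D → run H
t=33: L0/L1/L2 = -/H/D → run H
t=34: L0/L1/L2 = -/H/D → run H
t=35: L0/L1/L2 = -/H/D → run H
t=36: L0/L1/L2 = -/-/DH → run D
t=37: L0/L1/L2 = -/-/DH → run D
t=38: L0/L1/L2 = -/-/H → run H
t=39: L0/L1/L2 = -/-/H → run H
t=40: (idle)
t=41: (idle)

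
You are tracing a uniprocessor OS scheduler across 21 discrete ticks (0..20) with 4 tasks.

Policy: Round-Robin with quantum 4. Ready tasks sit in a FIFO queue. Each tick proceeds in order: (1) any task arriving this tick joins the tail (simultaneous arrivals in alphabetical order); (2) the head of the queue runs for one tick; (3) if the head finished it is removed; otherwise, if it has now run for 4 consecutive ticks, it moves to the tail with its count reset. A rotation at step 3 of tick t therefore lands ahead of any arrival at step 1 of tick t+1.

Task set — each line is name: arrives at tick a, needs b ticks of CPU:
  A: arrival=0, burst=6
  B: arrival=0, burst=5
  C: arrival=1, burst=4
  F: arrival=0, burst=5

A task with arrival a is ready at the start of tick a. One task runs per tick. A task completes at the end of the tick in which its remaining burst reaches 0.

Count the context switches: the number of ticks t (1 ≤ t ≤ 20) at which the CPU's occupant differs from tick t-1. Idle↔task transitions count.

context switches = 7

t=0: queue=[A,B,F] q_used=0 → run A
t=1: queue=[A,B,F,C] q_used=1 → run A
t=2: queue=[A,B,F,C] q_used=2 → run A
t=3: queue=[A,B,F,C] q_used=3 → run A
t=4: queue=[B,F,C,A] q_used=0 → run B
t=5: queue=[B,F,C,A] q_used=1 → run B
t=6: queue=[B,F,C,A] q_used=2 → run B
t=7: queue=[B,F,C,A] q_used=3 → run B
t=8: queue=[F,C,A,B] q_used=0 → run F
t=9: queue=[F,C,A,B] q_used=1 → run F
t=10: queue=[F,C,A,B] q_used=2 → run F
t=11: queue=[F,C,A,B] q_used=3 → run F
t=12: queue=[C,A,B,F] q_used=0 → run C
t=13: queue=[C,A,B,F] q_used=1 → run C
t=14: queue=[C,A,B,F] q_used=2 → run C
t=15: queue=[C,A,B,F] q_used=3 → run C
t=16: queue=[A,B,F] q_used=0 → run A
t=17: queue=[A,B,F] q_used=1 → run A
t=18: queue=[B,F] q_used=0 → run B
t=19: queue=[F] q_used=0 → run F
t=20: (idle)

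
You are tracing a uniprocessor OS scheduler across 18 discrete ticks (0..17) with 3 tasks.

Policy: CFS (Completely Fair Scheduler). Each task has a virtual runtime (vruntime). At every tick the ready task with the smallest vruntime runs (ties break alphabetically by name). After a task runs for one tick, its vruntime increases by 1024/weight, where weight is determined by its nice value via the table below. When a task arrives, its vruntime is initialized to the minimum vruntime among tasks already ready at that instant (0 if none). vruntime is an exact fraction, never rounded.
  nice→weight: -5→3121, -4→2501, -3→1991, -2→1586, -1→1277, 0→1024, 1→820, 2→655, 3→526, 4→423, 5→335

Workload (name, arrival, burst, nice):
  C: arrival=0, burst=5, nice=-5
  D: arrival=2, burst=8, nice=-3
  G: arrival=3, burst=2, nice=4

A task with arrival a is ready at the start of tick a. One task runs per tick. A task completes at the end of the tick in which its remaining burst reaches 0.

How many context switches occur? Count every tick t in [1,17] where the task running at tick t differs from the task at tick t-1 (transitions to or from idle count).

context switches = 9

t=0: vr[C=0] → run C
t=1: vr[C=1024/3121] → run C
t=2: vr[C=2048/3121 D=2048/3121] → run C
t=3: vr[C=3072/3121 D=2048/3121 G=2048/3121] → run D
t=4: vr[C=3072/3121 D=7273472/6213911 G=2048/3121] → run G
t=5: vr[C=3072/3121 D=7273472/6213911 G=4062208/1320183] → run C
t=6: vr[C=4096/3121 D=7273472/6213911 G=4062208/1320183] → run D
t=7: vr[C=4096/3121 D=10469376/6213911 G=4062208/1320183] → run C
t=8: vr[D=10469376/6213911 G=4062208/1320183] → run D
t=9: vr[D=13665280/6213911 G=4062208/1320183] → run D
t=10: vr[D=16861184/6213911 G=4062208/1320183] → run D
t=11: vr[D=20057088/6213911 G=4062208/1320183] → run G
t=12: vr[D=20057088/6213911] → run D
t=13: vr[D=23252992/6213911] → run D
t=14: vr[D=26448896/6213911] → run D
t=15: (idle)
t=16: (idle)
t=17: (idle)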